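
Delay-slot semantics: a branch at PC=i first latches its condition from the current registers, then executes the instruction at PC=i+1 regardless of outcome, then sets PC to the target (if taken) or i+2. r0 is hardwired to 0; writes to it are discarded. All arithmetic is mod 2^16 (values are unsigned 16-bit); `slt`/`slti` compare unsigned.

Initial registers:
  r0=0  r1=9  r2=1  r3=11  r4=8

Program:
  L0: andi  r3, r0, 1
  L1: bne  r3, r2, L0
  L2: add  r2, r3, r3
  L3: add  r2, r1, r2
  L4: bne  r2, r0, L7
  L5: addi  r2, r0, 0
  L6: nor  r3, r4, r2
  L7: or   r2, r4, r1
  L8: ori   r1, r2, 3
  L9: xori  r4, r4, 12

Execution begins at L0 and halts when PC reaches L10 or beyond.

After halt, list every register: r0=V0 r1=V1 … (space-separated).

[0] andi  r3, r0, 1  →  {r0:0, r1:9, r2:1, r3:0, r4:8}
[1] bne  r3, r2, L0  →  {r0:0, r1:9, r2:1, r3:0, r4:8}  ⟨branch taken⟩
[2] add  r2, r3, r3  →  {r0:0, r1:9, r2:0, r3:0, r4:8}
[0] andi  r3, r0, 1  →  {r0:0, r1:9, r2:0, r3:0, r4:8}
[1] bne  r3, r2, L0  →  {r0:0, r1:9, r2:0, r3:0, r4:8}  ⟨branch fallthrough⟩
[2] add  r2, r3, r3  →  {r0:0, r1:9, r2:0, r3:0, r4:8}
[3] add  r2, r1, r2  →  {r0:0, r1:9, r2:9, r3:0, r4:8}
[4] bne  r2, r0, L7  →  {r0:0, r1:9, r2:9, r3:0, r4:8}  ⟨branch taken⟩
[5] addi  r2, r0, 0  →  {r0:0, r1:9, r2:0, r3:0, r4:8}
[7] or   r2, r4, r1  →  {r0:0, r1:9, r2:9, r3:0, r4:8}
[8] ori   r1, r2, 3  →  {r0:0, r1:11, r2:9, r3:0, r4:8}
[9] xori  r4, r4, 12  →  {r0:0, r1:11, r2:9, r3:0, r4:4}

r0=0 r1=11 r2=9 r3=0 r4=4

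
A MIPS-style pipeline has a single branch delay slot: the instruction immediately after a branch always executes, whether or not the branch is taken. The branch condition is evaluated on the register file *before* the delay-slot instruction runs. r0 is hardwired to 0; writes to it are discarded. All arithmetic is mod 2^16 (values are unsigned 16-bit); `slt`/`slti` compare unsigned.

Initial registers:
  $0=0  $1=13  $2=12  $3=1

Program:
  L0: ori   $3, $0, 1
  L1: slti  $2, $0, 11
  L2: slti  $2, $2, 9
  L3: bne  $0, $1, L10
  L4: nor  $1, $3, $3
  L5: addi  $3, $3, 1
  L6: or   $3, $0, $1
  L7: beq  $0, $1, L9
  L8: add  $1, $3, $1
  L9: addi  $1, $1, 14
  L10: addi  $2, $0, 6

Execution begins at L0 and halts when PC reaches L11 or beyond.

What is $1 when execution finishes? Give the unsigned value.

65534

#0 ori   $3, $0, 1 ; 0/13/12/1
#1 slti  $2, $0, 11 ; 0/13/1/1
#2 slti  $2, $2, 9 ; 0/13/1/1
#3 bne  $0, $1, L10 ; 0/13/1/1 ; →target
#4 nor  $1, $3, $3 ; 0/65534/1/1
#10 addi  $2, $0, 6 ; 0/65534/6/1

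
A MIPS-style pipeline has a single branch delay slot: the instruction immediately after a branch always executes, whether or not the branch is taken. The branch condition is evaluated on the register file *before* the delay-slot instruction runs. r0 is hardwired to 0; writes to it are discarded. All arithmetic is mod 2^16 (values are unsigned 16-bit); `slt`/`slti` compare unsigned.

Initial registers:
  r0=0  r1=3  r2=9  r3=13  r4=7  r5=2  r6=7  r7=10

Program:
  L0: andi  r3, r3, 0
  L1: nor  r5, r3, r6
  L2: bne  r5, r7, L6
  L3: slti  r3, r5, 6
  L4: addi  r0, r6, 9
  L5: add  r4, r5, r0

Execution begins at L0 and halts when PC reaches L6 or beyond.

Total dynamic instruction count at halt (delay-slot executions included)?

  step pc=0: andi  r3, r3, 0  regs=(0,3,9,0,7,2,7,10)
  step pc=1: nor  r5, r3, r6  regs=(0,3,9,0,7,65528,7,10)
  step pc=2: bne  r5, r7, L6  cond=T  regs=(0,3,9,0,7,65528,7,10)
  step pc=3: slti  r3, r5, 6  regs=(0,3,9,0,7,65528,7,10)

4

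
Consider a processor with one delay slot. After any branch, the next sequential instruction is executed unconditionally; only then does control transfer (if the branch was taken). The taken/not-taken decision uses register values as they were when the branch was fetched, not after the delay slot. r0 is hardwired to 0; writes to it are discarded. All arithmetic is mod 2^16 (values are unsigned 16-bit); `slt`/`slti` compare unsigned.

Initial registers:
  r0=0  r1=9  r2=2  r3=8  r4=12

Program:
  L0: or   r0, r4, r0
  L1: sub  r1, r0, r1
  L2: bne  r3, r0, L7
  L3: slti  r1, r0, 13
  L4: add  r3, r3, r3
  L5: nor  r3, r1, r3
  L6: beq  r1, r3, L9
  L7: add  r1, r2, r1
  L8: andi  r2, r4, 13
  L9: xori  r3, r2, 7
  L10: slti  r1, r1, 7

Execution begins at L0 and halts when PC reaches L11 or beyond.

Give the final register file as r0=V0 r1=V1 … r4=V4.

  step pc=0: or   r0, r4, r0  regs=(0,9,2,8,12)
  step pc=1: sub  r1, r0, r1  regs=(0,65527,2,8,12)
  step pc=2: bne  r3, r0, L7  cond=T  regs=(0,65527,2,8,12)
  step pc=3: slti  r1, r0, 13  regs=(0,1,2,8,12)
  step pc=7: add  r1, r2, r1  regs=(0,3,2,8,12)
  step pc=8: andi  r2, r4, 13  regs=(0,3,12,8,12)
  step pc=9: xori  r3, r2, 7  regs=(0,3,12,11,12)
  step pc=10: slti  r1, r1, 7  regs=(0,1,12,11,12)

r0=0 r1=1 r2=12 r3=11 r4=12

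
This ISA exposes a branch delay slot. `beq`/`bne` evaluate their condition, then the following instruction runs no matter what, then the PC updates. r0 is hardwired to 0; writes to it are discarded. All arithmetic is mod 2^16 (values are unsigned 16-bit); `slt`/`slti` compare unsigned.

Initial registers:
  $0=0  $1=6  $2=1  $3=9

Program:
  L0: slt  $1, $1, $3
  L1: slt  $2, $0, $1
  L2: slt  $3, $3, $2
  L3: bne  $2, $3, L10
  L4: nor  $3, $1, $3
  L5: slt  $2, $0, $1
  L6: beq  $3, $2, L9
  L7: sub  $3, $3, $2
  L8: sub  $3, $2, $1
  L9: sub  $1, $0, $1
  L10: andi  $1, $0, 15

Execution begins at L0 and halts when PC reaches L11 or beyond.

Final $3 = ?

PC=0  slt  $1, $1, $3        | $0=0 $1=1 $2=1 $3=9
PC=1  slt  $2, $0, $1        | $0=0 $1=1 $2=1 $3=9
PC=2  slt  $3, $3, $2        | $0=0 $1=1 $2=1 $3=0
PC=3  bne  $2, $3, L10       | $0=0 $1=1 $2=1 $3=0  [TAKEN]
PC=4  nor  $3, $1, $3        | $0=0 $1=1 $2=1 $3=65534
PC=10 andi  $1, $0, 15       | $0=0 $1=0 $2=1 $3=65534

65534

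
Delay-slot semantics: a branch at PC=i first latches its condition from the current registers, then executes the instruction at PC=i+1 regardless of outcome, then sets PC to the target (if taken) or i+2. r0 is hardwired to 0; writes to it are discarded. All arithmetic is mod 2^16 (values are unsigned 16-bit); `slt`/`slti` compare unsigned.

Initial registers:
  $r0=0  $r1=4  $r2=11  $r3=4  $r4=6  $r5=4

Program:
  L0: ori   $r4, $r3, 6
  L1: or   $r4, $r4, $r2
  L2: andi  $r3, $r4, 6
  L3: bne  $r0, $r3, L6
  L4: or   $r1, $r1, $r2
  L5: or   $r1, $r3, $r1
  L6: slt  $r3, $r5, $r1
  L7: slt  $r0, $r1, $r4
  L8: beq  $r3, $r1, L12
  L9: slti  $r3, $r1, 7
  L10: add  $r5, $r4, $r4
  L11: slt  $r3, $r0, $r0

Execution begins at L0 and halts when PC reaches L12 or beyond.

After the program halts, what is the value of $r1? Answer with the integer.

[0] ori   $r4, $r3, 6  →  {$r0:0, $r1:4, $r2:11, $r3:4, $r4:6, $r5:4}
[1] or   $r4, $r4, $r2  →  {$r0:0, $r1:4, $r2:11, $r3:4, $r4:15, $r5:4}
[2] andi  $r3, $r4, 6  →  {$r0:0, $r1:4, $r2:11, $r3:6, $r4:15, $r5:4}
[3] bne  $r0, $r3, L6  →  {$r0:0, $r1:4, $r2:11, $r3:6, $r4:15, $r5:4}  ⟨branch taken⟩
[4] or   $r1, $r1, $r2  →  {$r0:0, $r1:15, $r2:11, $r3:6, $r4:15, $r5:4}
[6] slt  $r3, $r5, $r1  →  {$r0:0, $r1:15, $r2:11, $r3:1, $r4:15, $r5:4}
[7] slt  $r0, $r1, $r4  →  {$r0:0, $r1:15, $r2:11, $r3:1, $r4:15, $r5:4}
[8] beq  $r3, $r1, L12  →  {$r0:0, $r1:15, $r2:11, $r3:1, $r4:15, $r5:4}  ⟨branch fallthrough⟩
[9] slti  $r3, $r1, 7  →  {$r0:0, $r1:15, $r2:11, $r3:0, $r4:15, $r5:4}
[10] add  $r5, $r4, $r4  →  {$r0:0, $r1:15, $r2:11, $r3:0, $r4:15, $r5:30}
[11] slt  $r3, $r0, $r0  →  {$r0:0, $r1:15, $r2:11, $r3:0, $r4:15, $r5:30}

15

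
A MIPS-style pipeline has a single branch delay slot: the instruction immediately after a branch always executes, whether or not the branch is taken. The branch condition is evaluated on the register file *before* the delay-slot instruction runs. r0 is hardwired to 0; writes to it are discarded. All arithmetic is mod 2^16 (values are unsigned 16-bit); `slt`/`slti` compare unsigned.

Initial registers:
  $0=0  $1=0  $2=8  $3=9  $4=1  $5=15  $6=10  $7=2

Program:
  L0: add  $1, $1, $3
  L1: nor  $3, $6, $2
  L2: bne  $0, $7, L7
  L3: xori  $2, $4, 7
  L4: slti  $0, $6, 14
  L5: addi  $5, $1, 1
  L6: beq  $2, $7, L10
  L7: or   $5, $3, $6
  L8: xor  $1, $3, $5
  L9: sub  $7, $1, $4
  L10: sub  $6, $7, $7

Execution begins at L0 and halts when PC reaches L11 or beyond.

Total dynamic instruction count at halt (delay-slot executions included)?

  step pc=0: add  $1, $1, $3  regs=(0,9,8,9,1,15,10,2)
  step pc=1: nor  $3, $6, $2  regs=(0,9,8,65525,1,15,10,2)
  step pc=2: bne  $0, $7, L7  cond=T  regs=(0,9,8,65525,1,15,10,2)
  step pc=3: xori  $2, $4, 7  regs=(0,9,6,65525,1,15,10,2)
  step pc=7: or   $5, $3, $6  regs=(0,9,6,65525,1,65535,10,2)
  step pc=8: xor  $1, $3, $5  regs=(0,10,6,65525,1,65535,10,2)
  step pc=9: sub  $7, $1, $4  regs=(0,10,6,65525,1,65535,10,9)
  step pc=10: sub  $6, $7, $7  regs=(0,10,6,65525,1,65535,0,9)

8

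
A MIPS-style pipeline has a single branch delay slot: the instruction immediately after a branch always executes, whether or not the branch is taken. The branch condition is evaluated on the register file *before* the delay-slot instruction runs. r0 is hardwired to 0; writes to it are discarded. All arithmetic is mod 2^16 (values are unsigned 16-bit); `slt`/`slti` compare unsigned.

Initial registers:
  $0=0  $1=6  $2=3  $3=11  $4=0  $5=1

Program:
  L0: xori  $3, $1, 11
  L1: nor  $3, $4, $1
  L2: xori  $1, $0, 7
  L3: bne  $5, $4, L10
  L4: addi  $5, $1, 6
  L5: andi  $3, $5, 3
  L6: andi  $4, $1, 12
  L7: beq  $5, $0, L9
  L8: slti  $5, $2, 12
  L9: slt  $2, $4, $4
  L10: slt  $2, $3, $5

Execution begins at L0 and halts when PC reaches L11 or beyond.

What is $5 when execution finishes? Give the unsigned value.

13

  step pc=0: xori  $3, $1, 11  regs=(0,6,3,13,0,1)
  step pc=1: nor  $3, $4, $1  regs=(0,6,3,65529,0,1)
  step pc=2: xori  $1, $0, 7  regs=(0,7,3,65529,0,1)
  step pc=3: bne  $5, $4, L10  cond=T  regs=(0,7,3,65529,0,1)
  step pc=4: addi  $5, $1, 6  regs=(0,7,3,65529,0,13)
  step pc=10: slt  $2, $3, $5  regs=(0,7,0,65529,0,13)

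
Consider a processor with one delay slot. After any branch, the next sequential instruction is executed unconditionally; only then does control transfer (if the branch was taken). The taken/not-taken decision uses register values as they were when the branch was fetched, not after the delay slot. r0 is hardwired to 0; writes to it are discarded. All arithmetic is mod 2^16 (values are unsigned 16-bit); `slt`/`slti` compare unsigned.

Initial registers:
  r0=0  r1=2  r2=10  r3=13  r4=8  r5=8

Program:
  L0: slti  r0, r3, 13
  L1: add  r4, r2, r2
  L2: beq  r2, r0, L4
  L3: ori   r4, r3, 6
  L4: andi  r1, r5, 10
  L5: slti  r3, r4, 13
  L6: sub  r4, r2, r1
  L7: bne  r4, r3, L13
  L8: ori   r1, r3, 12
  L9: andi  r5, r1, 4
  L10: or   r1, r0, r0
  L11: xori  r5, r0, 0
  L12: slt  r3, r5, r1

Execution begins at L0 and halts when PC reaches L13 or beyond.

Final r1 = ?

12

[0] slti  r0, r3, 13  →  {r0:0, r1:2, r2:10, r3:13, r4:8, r5:8}
[1] add  r4, r2, r2  →  {r0:0, r1:2, r2:10, r3:13, r4:20, r5:8}
[2] beq  r2, r0, L4  →  {r0:0, r1:2, r2:10, r3:13, r4:20, r5:8}  ⟨branch fallthrough⟩
[3] ori   r4, r3, 6  →  {r0:0, r1:2, r2:10, r3:13, r4:15, r5:8}
[4] andi  r1, r5, 10  →  {r0:0, r1:8, r2:10, r3:13, r4:15, r5:8}
[5] slti  r3, r4, 13  →  {r0:0, r1:8, r2:10, r3:0, r4:15, r5:8}
[6] sub  r4, r2, r1  →  {r0:0, r1:8, r2:10, r3:0, r4:2, r5:8}
[7] bne  r4, r3, L13  →  {r0:0, r1:8, r2:10, r3:0, r4:2, r5:8}  ⟨branch taken⟩
[8] ori   r1, r3, 12  →  {r0:0, r1:12, r2:10, r3:0, r4:2, r5:8}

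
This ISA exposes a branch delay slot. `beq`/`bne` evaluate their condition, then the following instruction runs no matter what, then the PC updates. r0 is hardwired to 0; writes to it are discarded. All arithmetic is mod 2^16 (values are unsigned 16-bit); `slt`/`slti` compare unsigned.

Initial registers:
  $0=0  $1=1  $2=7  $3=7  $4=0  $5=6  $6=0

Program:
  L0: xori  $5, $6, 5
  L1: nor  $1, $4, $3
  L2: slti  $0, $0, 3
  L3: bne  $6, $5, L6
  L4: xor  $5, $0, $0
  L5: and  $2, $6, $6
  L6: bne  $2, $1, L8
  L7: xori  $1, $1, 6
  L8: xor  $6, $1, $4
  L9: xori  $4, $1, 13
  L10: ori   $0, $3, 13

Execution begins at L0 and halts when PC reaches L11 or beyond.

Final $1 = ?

65534

[0] xori  $5, $6, 5  →  {$0:0, $1:1, $2:7, $3:7, $4:0, $5:5, $6:0}
[1] nor  $1, $4, $3  →  {$0:0, $1:65528, $2:7, $3:7, $4:0, $5:5, $6:0}
[2] slti  $0, $0, 3  →  {$0:0, $1:65528, $2:7, $3:7, $4:0, $5:5, $6:0}
[3] bne  $6, $5, L6  →  {$0:0, $1:65528, $2:7, $3:7, $4:0, $5:5, $6:0}  ⟨branch taken⟩
[4] xor  $5, $0, $0  →  {$0:0, $1:65528, $2:7, $3:7, $4:0, $5:0, $6:0}
[6] bne  $2, $1, L8  →  {$0:0, $1:65528, $2:7, $3:7, $4:0, $5:0, $6:0}  ⟨branch taken⟩
[7] xori  $1, $1, 6  →  {$0:0, $1:65534, $2:7, $3:7, $4:0, $5:0, $6:0}
[8] xor  $6, $1, $4  →  {$0:0, $1:65534, $2:7, $3:7, $4:0, $5:0, $6:65534}
[9] xori  $4, $1, 13  →  {$0:0, $1:65534, $2:7, $3:7, $4:65523, $5:0, $6:65534}
[10] ori   $0, $3, 13  →  {$0:0, $1:65534, $2:7, $3:7, $4:65523, $5:0, $6:65534}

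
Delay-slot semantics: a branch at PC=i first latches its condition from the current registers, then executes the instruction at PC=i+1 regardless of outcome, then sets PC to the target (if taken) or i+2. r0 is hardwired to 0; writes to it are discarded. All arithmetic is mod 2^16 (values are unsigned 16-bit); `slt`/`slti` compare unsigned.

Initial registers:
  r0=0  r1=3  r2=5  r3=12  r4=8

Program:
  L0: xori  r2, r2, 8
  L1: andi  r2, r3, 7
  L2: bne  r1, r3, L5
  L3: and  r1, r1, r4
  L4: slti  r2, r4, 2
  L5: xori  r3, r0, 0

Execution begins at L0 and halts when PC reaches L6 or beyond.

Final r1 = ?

0

PC=0  xori  r2, r2, 8        | r0=0 r1=3 r2=13 r3=12 r4=8
PC=1  andi  r2, r3, 7        | r0=0 r1=3 r2=4 r3=12 r4=8
PC=2  bne  r1, r3, L5        | r0=0 r1=3 r2=4 r3=12 r4=8  [TAKEN]
PC=3  and  r1, r1, r4        | r0=0 r1=0 r2=4 r3=12 r4=8
PC=5  xori  r3, r0, 0        | r0=0 r1=0 r2=4 r3=0 r4=8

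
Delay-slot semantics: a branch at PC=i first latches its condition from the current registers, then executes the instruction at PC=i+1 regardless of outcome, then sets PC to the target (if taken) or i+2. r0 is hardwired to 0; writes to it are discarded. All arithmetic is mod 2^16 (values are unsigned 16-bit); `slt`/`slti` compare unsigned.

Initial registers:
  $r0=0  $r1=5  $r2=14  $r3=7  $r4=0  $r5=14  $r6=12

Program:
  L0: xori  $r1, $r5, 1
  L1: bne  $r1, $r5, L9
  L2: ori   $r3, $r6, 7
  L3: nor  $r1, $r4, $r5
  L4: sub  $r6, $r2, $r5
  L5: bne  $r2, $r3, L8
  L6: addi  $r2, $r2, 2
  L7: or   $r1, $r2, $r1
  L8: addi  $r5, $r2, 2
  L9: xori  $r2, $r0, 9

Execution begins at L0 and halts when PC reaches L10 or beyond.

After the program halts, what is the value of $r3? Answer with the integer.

15

#0 xori  $r1, $r5, 1 ; 0/15/14/7/0/14/12
#1 bne  $r1, $r5, L9 ; 0/15/14/7/0/14/12 ; →target
#2 ori   $r3, $r6, 7 ; 0/15/14/15/0/14/12
#9 xori  $r2, $r0, 9 ; 0/15/9/15/0/14/12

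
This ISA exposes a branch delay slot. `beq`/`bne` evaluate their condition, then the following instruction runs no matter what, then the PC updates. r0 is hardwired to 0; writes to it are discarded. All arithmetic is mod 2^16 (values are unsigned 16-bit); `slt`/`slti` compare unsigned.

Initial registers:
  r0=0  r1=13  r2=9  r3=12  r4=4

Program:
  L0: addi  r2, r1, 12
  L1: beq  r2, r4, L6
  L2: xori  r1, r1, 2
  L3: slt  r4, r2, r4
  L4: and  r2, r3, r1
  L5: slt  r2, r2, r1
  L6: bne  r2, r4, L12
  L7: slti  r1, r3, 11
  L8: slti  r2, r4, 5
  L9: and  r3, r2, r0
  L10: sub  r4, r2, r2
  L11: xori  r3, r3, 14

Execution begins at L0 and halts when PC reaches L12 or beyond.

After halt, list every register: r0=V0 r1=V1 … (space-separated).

r0=0 r1=0 r2=1 r3=12 r4=0

#0 addi  r2, r1, 12 ; 0/13/25/12/4
#1 beq  r2, r4, L6 ; 0/13/25/12/4 ; →fallthru
#2 xori  r1, r1, 2 ; 0/15/25/12/4
#3 slt  r4, r2, r4 ; 0/15/25/12/0
#4 and  r2, r3, r1 ; 0/15/12/12/0
#5 slt  r2, r2, r1 ; 0/15/1/12/0
#6 bne  r2, r4, L12 ; 0/15/1/12/0 ; →target
#7 slti  r1, r3, 11 ; 0/0/1/12/0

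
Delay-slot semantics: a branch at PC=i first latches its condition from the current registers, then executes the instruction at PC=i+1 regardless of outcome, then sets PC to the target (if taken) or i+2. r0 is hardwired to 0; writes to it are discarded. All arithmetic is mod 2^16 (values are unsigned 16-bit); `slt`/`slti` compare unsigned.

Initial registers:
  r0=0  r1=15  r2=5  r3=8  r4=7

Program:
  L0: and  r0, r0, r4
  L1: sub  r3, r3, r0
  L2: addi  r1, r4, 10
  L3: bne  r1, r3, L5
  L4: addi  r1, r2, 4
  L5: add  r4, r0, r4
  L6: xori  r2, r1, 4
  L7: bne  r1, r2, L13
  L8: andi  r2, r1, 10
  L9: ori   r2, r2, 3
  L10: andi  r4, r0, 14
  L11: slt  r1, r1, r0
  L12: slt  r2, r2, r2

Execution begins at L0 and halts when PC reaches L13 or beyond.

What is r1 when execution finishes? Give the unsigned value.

[0] and  r0, r0, r4  →  {r0:0, r1:15, r2:5, r3:8, r4:7}
[1] sub  r3, r3, r0  →  {r0:0, r1:15, r2:5, r3:8, r4:7}
[2] addi  r1, r4, 10  →  {r0:0, r1:17, r2:5, r3:8, r4:7}
[3] bne  r1, r3, L5  →  {r0:0, r1:17, r2:5, r3:8, r4:7}  ⟨branch taken⟩
[4] addi  r1, r2, 4  →  {r0:0, r1:9, r2:5, r3:8, r4:7}
[5] add  r4, r0, r4  →  {r0:0, r1:9, r2:5, r3:8, r4:7}
[6] xori  r2, r1, 4  →  {r0:0, r1:9, r2:13, r3:8, r4:7}
[7] bne  r1, r2, L13  →  {r0:0, r1:9, r2:13, r3:8, r4:7}  ⟨branch taken⟩
[8] andi  r2, r1, 10  →  {r0:0, r1:9, r2:8, r3:8, r4:7}

9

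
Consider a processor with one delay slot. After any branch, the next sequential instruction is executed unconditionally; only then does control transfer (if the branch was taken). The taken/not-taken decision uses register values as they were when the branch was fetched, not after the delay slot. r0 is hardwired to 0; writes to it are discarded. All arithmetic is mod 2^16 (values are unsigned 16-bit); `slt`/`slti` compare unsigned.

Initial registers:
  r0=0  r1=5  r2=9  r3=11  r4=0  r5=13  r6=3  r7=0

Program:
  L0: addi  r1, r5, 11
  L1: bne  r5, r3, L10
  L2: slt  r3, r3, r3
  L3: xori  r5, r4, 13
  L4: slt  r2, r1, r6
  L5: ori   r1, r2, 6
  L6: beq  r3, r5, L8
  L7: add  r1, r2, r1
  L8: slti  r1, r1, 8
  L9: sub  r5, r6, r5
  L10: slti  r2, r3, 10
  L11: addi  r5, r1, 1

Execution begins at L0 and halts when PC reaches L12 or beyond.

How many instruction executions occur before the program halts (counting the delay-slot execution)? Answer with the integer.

5

PC=0  addi  r1, r5, 11       | r0=0 r1=24 r2=9 r3=11 r4=0 r5=13 r6=3 r7=0
PC=1  bne  r5, r3, L10       | r0=0 r1=24 r2=9 r3=11 r4=0 r5=13 r6=3 r7=0  [TAKEN]
PC=2  slt  r3, r3, r3        | r0=0 r1=24 r2=9 r3=0 r4=0 r5=13 r6=3 r7=0
PC=10 slti  r2, r3, 10       | r0=0 r1=24 r2=1 r3=0 r4=0 r5=13 r6=3 r7=0
PC=11 addi  r5, r1, 1        | r0=0 r1=24 r2=1 r3=0 r4=0 r5=25 r6=3 r7=0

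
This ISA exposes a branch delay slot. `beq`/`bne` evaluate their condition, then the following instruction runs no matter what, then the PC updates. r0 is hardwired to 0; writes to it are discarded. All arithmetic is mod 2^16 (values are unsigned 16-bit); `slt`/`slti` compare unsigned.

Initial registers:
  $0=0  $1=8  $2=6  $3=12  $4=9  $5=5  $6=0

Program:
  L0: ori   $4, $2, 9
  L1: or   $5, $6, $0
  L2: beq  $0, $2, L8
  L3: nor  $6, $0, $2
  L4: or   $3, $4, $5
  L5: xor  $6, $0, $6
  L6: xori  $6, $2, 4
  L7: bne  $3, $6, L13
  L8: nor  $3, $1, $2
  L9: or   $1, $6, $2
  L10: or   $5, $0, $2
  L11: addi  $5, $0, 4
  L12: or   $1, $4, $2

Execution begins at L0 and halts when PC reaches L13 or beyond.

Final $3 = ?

65521

#0 ori   $4, $2, 9 ; 0/8/6/12/15/5/0
#1 or   $5, $6, $0 ; 0/8/6/12/15/0/0
#2 beq  $0, $2, L8 ; 0/8/6/12/15/0/0 ; →fallthru
#3 nor  $6, $0, $2 ; 0/8/6/12/15/0/65529
#4 or   $3, $4, $5 ; 0/8/6/15/15/0/65529
#5 xor  $6, $0, $6 ; 0/8/6/15/15/0/65529
#6 xori  $6, $2, 4 ; 0/8/6/15/15/0/2
#7 bne  $3, $6, L13 ; 0/8/6/15/15/0/2 ; →target
#8 nor  $3, $1, $2 ; 0/8/6/65521/15/0/2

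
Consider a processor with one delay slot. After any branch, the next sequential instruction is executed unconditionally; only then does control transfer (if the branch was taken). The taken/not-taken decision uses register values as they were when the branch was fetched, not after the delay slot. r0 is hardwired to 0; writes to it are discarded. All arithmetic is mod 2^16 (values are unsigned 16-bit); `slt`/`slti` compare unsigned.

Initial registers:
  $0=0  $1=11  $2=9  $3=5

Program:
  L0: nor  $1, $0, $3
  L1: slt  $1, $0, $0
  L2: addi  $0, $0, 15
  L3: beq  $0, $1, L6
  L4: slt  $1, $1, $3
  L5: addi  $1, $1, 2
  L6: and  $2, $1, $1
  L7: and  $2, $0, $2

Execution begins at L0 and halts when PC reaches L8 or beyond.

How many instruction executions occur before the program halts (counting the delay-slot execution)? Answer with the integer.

  step pc=0: nor  $1, $0, $3  regs=(0,65530,9,5)
  step pc=1: slt  $1, $0, $0  regs=(0,0,9,5)
  step pc=2: addi  $0, $0, 15  regs=(0,0,9,5)
  step pc=3: beq  $0, $1, L6  cond=T  regs=(0,0,9,5)
  step pc=4: slt  $1, $1, $3  regs=(0,1,9,5)
  step pc=6: and  $2, $1, $1  regs=(0,1,1,5)
  step pc=7: and  $2, $0, $2  regs=(0,1,0,5)

7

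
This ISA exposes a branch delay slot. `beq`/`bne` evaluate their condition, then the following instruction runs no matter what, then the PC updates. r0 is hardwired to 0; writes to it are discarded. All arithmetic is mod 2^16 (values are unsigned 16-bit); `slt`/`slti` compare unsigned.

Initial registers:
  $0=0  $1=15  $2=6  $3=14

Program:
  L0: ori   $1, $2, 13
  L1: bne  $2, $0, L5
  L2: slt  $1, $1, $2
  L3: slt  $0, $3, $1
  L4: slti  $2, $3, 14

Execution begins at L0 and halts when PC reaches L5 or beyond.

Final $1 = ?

0

#0 ori   $1, $2, 13 ; 0/15/6/14
#1 bne  $2, $0, L5 ; 0/15/6/14 ; →target
#2 slt  $1, $1, $2 ; 0/0/6/14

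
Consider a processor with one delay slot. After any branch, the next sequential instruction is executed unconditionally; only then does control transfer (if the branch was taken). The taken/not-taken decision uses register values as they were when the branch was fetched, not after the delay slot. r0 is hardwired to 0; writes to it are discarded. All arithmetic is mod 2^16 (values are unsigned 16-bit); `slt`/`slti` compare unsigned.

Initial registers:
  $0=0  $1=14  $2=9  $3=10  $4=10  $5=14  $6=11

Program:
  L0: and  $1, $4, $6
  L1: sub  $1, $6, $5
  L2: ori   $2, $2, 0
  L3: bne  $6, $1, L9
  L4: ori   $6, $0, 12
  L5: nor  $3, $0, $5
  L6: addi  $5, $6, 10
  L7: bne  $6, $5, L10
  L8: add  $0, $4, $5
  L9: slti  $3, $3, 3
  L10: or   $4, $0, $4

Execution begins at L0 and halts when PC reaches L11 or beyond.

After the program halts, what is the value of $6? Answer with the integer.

12

  step pc=0: and  $1, $4, $6  regs=(0,10,9,10,10,14,11)
  step pc=1: sub  $1, $6, $5  regs=(0,65533,9,10,10,14,11)
  step pc=2: ori   $2, $2, 0  regs=(0,65533,9,10,10,14,11)
  step pc=3: bne  $6, $1, L9  cond=T  regs=(0,65533,9,10,10,14,11)
  step pc=4: ori   $6, $0, 12  regs=(0,65533,9,10,10,14,12)
  step pc=9: slti  $3, $3, 3  regs=(0,65533,9,0,10,14,12)
  step pc=10: or   $4, $0, $4  regs=(0,65533,9,0,10,14,12)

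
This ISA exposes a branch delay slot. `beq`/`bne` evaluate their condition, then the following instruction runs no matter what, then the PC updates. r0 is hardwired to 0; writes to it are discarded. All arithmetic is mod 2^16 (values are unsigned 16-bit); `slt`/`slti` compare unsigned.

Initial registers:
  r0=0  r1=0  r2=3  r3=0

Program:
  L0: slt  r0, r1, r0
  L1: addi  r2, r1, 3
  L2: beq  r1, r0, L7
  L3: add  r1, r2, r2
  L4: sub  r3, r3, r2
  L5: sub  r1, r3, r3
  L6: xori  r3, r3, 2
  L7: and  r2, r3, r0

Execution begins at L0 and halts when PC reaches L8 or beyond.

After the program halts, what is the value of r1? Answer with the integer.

6

[0] slt  r0, r1, r0  →  {r0:0, r1:0, r2:3, r3:0}
[1] addi  r2, r1, 3  →  {r0:0, r1:0, r2:3, r3:0}
[2] beq  r1, r0, L7  →  {r0:0, r1:0, r2:3, r3:0}  ⟨branch taken⟩
[3] add  r1, r2, r2  →  {r0:0, r1:6, r2:3, r3:0}
[7] and  r2, r3, r0  →  {r0:0, r1:6, r2:0, r3:0}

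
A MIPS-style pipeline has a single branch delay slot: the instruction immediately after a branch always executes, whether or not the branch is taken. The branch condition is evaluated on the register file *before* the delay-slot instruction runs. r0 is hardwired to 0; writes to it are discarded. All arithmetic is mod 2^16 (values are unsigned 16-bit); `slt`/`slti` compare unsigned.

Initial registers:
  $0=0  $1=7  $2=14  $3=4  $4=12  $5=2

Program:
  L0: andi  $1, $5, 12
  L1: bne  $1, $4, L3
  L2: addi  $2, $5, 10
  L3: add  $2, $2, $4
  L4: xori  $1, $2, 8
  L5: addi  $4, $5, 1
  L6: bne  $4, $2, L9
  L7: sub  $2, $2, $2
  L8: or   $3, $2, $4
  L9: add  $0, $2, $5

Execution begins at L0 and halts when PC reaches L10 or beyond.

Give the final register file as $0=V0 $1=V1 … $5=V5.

  step pc=0: andi  $1, $5, 12  regs=(0,0,14,4,12,2)
  step pc=1: bne  $1, $4, L3  cond=T  regs=(0,0,14,4,12,2)
  step pc=2: addi  $2, $5, 10  regs=(0,0,12,4,12,2)
  step pc=3: add  $2, $2, $4  regs=(0,0,24,4,12,2)
  step pc=4: xori  $1, $2, 8  regs=(0,16,24,4,12,2)
  step pc=5: addi  $4, $5, 1  regs=(0,16,24,4,3,2)
  step pc=6: bne  $4, $2, L9  cond=T  regs=(0,16,24,4,3,2)
  step pc=7: sub  $2, $2, $2  regs=(0,16,0,4,3,2)
  step pc=9: add  $0, $2, $5  regs=(0,16,0,4,3,2)

$0=0 $1=16 $2=0 $3=4 $4=3 $5=2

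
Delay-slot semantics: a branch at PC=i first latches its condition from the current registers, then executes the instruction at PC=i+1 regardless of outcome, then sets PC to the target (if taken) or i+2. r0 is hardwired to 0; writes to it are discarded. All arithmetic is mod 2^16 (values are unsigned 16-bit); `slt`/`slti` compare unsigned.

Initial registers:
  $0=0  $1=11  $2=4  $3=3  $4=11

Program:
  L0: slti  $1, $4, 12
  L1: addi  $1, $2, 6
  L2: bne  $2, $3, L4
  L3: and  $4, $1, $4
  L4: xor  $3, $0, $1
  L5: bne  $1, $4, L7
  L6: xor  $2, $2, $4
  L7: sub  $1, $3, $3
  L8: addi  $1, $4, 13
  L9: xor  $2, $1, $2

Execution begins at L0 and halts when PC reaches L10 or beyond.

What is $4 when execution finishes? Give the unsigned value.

10

PC=0  slti  $1, $4, 12       | $0=0 $1=1 $2=4 $3=3 $4=11
PC=1  addi  $1, $2, 6        | $0=0 $1=10 $2=4 $3=3 $4=11
PC=2  bne  $2, $3, L4        | $0=0 $1=10 $2=4 $3=3 $4=11  [TAKEN]
PC=3  and  $4, $1, $4        | $0=0 $1=10 $2=4 $3=3 $4=10
PC=4  xor  $3, $0, $1        | $0=0 $1=10 $2=4 $3=10 $4=10
PC=5  bne  $1, $4, L7        | $0=0 $1=10 $2=4 $3=10 $4=10  [not taken]
PC=6  xor  $2, $2, $4        | $0=0 $1=10 $2=14 $3=10 $4=10
PC=7  sub  $1, $3, $3        | $0=0 $1=0 $2=14 $3=10 $4=10
PC=8  addi  $1, $4, 13       | $0=0 $1=23 $2=14 $3=10 $4=10
PC=9  xor  $2, $1, $2        | $0=0 $1=23 $2=25 $3=10 $4=10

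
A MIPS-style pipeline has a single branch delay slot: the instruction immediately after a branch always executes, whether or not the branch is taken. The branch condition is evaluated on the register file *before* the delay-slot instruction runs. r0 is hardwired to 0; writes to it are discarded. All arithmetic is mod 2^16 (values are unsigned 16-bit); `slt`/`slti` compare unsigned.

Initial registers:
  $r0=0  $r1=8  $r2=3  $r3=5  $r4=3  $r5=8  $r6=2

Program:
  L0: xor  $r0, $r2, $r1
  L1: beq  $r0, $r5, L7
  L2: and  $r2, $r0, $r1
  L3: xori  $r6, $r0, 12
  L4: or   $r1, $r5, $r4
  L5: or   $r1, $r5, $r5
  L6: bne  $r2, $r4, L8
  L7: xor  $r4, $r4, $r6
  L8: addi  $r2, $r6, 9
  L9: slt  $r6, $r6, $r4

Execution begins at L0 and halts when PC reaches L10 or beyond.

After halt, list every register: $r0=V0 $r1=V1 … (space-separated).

$r0=0 $r1=8 $r2=21 $r3=5 $r4=15 $r5=8 $r6=1

[0] xor  $r0, $r2, $r1  →  {$r0:0, $r1:8, $r2:3, $r3:5, $r4:3, $r5:8, $r6:2}
[1] beq  $r0, $r5, L7  →  {$r0:0, $r1:8, $r2:3, $r3:5, $r4:3, $r5:8, $r6:2}  ⟨branch fallthrough⟩
[2] and  $r2, $r0, $r1  →  {$r0:0, $r1:8, $r2:0, $r3:5, $r4:3, $r5:8, $r6:2}
[3] xori  $r6, $r0, 12  →  {$r0:0, $r1:8, $r2:0, $r3:5, $r4:3, $r5:8, $r6:12}
[4] or   $r1, $r5, $r4  →  {$r0:0, $r1:11, $r2:0, $r3:5, $r4:3, $r5:8, $r6:12}
[5] or   $r1, $r5, $r5  →  {$r0:0, $r1:8, $r2:0, $r3:5, $r4:3, $r5:8, $r6:12}
[6] bne  $r2, $r4, L8  →  {$r0:0, $r1:8, $r2:0, $r3:5, $r4:3, $r5:8, $r6:12}  ⟨branch taken⟩
[7] xor  $r4, $r4, $r6  →  {$r0:0, $r1:8, $r2:0, $r3:5, $r4:15, $r5:8, $r6:12}
[8] addi  $r2, $r6, 9  →  {$r0:0, $r1:8, $r2:21, $r3:5, $r4:15, $r5:8, $r6:12}
[9] slt  $r6, $r6, $r4  →  {$r0:0, $r1:8, $r2:21, $r3:5, $r4:15, $r5:8, $r6:1}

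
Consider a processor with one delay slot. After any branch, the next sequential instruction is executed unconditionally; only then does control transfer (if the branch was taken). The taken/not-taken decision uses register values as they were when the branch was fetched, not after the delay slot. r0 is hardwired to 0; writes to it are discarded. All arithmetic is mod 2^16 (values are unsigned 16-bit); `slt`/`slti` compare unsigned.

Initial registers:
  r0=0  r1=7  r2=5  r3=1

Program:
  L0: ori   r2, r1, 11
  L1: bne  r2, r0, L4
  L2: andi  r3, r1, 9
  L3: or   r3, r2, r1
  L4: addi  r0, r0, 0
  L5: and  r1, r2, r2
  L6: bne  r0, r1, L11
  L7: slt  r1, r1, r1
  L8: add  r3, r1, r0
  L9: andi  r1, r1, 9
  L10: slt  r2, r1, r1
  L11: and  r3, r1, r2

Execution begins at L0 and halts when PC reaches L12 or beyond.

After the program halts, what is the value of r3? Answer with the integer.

0

#0 ori   r2, r1, 11 ; 0/7/15/1
#1 bne  r2, r0, L4 ; 0/7/15/1 ; →target
#2 andi  r3, r1, 9 ; 0/7/15/1
#4 addi  r0, r0, 0 ; 0/7/15/1
#5 and  r1, r2, r2 ; 0/15/15/1
#6 bne  r0, r1, L11 ; 0/15/15/1 ; →target
#7 slt  r1, r1, r1 ; 0/0/15/1
#11 and  r3, r1, r2 ; 0/0/15/0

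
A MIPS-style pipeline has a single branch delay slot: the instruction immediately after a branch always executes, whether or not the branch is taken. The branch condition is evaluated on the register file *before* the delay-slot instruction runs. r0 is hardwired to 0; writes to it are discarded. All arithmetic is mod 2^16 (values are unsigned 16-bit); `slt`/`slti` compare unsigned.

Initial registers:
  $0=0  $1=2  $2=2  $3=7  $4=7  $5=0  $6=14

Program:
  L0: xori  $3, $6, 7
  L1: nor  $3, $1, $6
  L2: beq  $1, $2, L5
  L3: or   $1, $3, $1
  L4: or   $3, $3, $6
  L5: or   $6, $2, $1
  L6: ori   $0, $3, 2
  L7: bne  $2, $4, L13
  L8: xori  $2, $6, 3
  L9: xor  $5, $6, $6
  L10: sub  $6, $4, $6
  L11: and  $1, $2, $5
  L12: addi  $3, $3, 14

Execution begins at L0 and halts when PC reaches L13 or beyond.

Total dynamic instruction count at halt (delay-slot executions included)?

8

#0 xori  $3, $6, 7 ; 0/2/2/9/7/0/14
#1 nor  $3, $1, $6 ; 0/2/2/65521/7/0/14
#2 beq  $1, $2, L5 ; 0/2/2/65521/7/0/14 ; →target
#3 or   $1, $3, $1 ; 0/65523/2/65521/7/0/14
#5 or   $6, $2, $1 ; 0/65523/2/65521/7/0/65523
#6 ori   $0, $3, 2 ; 0/65523/2/65521/7/0/65523
#7 bne  $2, $4, L13 ; 0/65523/2/65521/7/0/65523 ; →target
#8 xori  $2, $6, 3 ; 0/65523/65520/65521/7/0/65523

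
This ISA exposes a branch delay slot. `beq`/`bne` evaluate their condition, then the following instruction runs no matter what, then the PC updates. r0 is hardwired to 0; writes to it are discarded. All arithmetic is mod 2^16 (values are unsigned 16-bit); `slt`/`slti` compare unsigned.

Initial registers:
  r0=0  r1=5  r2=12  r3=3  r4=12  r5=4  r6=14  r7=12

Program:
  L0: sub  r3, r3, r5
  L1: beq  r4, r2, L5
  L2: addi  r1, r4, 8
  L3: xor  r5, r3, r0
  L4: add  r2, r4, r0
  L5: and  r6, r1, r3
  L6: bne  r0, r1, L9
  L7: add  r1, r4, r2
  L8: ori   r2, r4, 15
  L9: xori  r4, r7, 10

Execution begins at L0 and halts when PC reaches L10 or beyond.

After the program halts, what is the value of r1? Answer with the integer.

24

[0] sub  r3, r3, r5  →  {r0:0, r1:5, r2:12, r3:65535, r4:12, r5:4, r6:14, r7:12}
[1] beq  r4, r2, L5  →  {r0:0, r1:5, r2:12, r3:65535, r4:12, r5:4, r6:14, r7:12}  ⟨branch taken⟩
[2] addi  r1, r4, 8  →  {r0:0, r1:20, r2:12, r3:65535, r4:12, r5:4, r6:14, r7:12}
[5] and  r6, r1, r3  →  {r0:0, r1:20, r2:12, r3:65535, r4:12, r5:4, r6:20, r7:12}
[6] bne  r0, r1, L9  →  {r0:0, r1:20, r2:12, r3:65535, r4:12, r5:4, r6:20, r7:12}  ⟨branch taken⟩
[7] add  r1, r4, r2  →  {r0:0, r1:24, r2:12, r3:65535, r4:12, r5:4, r6:20, r7:12}
[9] xori  r4, r7, 10  →  {r0:0, r1:24, r2:12, r3:65535, r4:6, r5:4, r6:20, r7:12}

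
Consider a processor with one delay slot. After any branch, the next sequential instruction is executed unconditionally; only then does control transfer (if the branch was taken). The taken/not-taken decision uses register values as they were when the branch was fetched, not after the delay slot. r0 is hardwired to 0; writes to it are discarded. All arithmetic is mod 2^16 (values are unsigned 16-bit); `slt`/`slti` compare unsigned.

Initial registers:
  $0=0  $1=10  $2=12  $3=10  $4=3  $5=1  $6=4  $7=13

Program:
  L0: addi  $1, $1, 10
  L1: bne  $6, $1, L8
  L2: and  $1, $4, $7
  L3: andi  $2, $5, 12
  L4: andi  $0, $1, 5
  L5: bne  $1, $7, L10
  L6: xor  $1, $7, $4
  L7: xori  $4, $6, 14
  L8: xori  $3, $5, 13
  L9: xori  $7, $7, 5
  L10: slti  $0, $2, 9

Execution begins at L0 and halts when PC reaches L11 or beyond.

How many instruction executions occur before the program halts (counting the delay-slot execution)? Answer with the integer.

6

[0] addi  $1, $1, 10  →  {$0:0, $1:20, $2:12, $3:10, $4:3, $5:1, $6:4, $7:13}
[1] bne  $6, $1, L8  →  {$0:0, $1:20, $2:12, $3:10, $4:3, $5:1, $6:4, $7:13}  ⟨branch taken⟩
[2] and  $1, $4, $7  →  {$0:0, $1:1, $2:12, $3:10, $4:3, $5:1, $6:4, $7:13}
[8] xori  $3, $5, 13  →  {$0:0, $1:1, $2:12, $3:12, $4:3, $5:1, $6:4, $7:13}
[9] xori  $7, $7, 5  →  {$0:0, $1:1, $2:12, $3:12, $4:3, $5:1, $6:4, $7:8}
[10] slti  $0, $2, 9  →  {$0:0, $1:1, $2:12, $3:12, $4:3, $5:1, $6:4, $7:8}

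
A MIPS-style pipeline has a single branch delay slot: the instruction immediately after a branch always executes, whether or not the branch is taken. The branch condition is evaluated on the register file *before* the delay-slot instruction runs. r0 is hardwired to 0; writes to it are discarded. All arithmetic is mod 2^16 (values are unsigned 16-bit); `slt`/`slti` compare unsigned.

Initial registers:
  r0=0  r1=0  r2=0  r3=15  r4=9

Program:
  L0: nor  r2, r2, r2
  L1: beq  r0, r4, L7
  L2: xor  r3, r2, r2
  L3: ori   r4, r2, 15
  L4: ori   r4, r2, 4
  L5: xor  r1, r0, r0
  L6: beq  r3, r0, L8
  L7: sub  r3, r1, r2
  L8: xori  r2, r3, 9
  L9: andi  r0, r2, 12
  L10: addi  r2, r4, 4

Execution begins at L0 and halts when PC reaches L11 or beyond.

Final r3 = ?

1

  step pc=0: nor  r2, r2, r2  regs=(0,0,65535,15,9)
  step pc=1: beq  r0, r4, L7  cond=F  regs=(0,0,65535,15,9)
  step pc=2: xor  r3, r2, r2  regs=(0,0,65535,0,9)
  step pc=3: ori   r4, r2, 15  regs=(0,0,65535,0,65535)
  step pc=4: ori   r4, r2, 4  regs=(0,0,65535,0,65535)
  step pc=5: xor  r1, r0, r0  regs=(0,0,65535,0,65535)
  step pc=6: beq  r3, r0, L8  cond=T  regs=(0,0,65535,0,65535)
  step pc=7: sub  r3, r1, r2  regs=(0,0,65535,1,65535)
  step pc=8: xori  r2, r3, 9  regs=(0,0,8,1,65535)
  step pc=9: andi  r0, r2, 12  regs=(0,0,8,1,65535)
  step pc=10: addi  r2, r4, 4  regs=(0,0,3,1,65535)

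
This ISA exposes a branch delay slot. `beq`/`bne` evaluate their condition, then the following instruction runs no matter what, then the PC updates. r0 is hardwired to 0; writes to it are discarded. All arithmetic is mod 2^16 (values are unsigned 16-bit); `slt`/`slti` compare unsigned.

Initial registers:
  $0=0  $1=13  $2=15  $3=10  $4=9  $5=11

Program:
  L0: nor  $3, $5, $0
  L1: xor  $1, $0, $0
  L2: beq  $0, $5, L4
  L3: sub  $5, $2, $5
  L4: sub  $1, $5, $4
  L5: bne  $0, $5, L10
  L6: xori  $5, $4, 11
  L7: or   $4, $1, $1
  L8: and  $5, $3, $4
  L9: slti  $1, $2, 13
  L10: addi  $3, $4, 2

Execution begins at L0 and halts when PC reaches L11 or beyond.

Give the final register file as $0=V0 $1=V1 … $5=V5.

$0=0 $1=65531 $2=15 $3=11 $4=9 $5=2

[0] nor  $3, $5, $0  →  {$0:0, $1:13, $2:15, $3:65524, $4:9, $5:11}
[1] xor  $1, $0, $0  →  {$0:0, $1:0, $2:15, $3:65524, $4:9, $5:11}
[2] beq  $0, $5, L4  →  {$0:0, $1:0, $2:15, $3:65524, $4:9, $5:11}  ⟨branch fallthrough⟩
[3] sub  $5, $2, $5  →  {$0:0, $1:0, $2:15, $3:65524, $4:9, $5:4}
[4] sub  $1, $5, $4  →  {$0:0, $1:65531, $2:15, $3:65524, $4:9, $5:4}
[5] bne  $0, $5, L10  →  {$0:0, $1:65531, $2:15, $3:65524, $4:9, $5:4}  ⟨branch taken⟩
[6] xori  $5, $4, 11  →  {$0:0, $1:65531, $2:15, $3:65524, $4:9, $5:2}
[10] addi  $3, $4, 2  →  {$0:0, $1:65531, $2:15, $3:11, $4:9, $5:2}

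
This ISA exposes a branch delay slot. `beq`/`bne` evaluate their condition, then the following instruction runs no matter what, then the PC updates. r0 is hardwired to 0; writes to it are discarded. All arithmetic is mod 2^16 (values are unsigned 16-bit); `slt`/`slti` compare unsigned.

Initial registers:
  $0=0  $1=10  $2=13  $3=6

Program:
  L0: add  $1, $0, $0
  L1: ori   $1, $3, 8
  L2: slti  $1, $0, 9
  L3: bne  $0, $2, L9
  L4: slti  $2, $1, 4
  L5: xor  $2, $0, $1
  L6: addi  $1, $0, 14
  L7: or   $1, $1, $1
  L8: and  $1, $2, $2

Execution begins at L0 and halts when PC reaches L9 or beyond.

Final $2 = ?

PC=0  add  $1, $0, $0        | $0=0 $1=0 $2=13 $3=6
PC=1  ori   $1, $3, 8        | $0=0 $1=14 $2=13 $3=6
PC=2  slti  $1, $0, 9        | $0=0 $1=1 $2=13 $3=6
PC=3  bne  $0, $2, L9        | $0=0 $1=1 $2=13 $3=6  [TAKEN]
PC=4  slti  $2, $1, 4        | $0=0 $1=1 $2=1 $3=6

1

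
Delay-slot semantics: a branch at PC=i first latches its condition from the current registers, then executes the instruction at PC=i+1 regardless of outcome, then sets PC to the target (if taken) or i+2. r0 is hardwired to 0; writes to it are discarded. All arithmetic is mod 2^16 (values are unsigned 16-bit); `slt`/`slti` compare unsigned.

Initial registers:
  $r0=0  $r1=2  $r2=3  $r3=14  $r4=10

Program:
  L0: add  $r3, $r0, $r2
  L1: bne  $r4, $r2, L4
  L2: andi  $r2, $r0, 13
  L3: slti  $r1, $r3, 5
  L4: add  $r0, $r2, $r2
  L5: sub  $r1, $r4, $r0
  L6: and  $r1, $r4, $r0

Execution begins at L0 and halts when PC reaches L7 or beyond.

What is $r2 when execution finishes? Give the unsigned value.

0

PC=0  add  $r3, $r0, $r2     | $r0=0 $r1=2 $r2=3 $r3=3 $r4=10
PC=1  bne  $r4, $r2, L4      | $r0=0 $r1=2 $r2=3 $r3=3 $r4=10  [TAKEN]
PC=2  andi  $r2, $r0, 13     | $r0=0 $r1=2 $r2=0 $r3=3 $r4=10
PC=4  add  $r0, $r2, $r2     | $r0=0 $r1=2 $r2=0 $r3=3 $r4=10
PC=5  sub  $r1, $r4, $r0     | $r0=0 $r1=10 $r2=0 $r3=3 $r4=10
PC=6  and  $r1, $r4, $r0     | $r0=0 $r1=0 $r2=0 $r3=3 $r4=10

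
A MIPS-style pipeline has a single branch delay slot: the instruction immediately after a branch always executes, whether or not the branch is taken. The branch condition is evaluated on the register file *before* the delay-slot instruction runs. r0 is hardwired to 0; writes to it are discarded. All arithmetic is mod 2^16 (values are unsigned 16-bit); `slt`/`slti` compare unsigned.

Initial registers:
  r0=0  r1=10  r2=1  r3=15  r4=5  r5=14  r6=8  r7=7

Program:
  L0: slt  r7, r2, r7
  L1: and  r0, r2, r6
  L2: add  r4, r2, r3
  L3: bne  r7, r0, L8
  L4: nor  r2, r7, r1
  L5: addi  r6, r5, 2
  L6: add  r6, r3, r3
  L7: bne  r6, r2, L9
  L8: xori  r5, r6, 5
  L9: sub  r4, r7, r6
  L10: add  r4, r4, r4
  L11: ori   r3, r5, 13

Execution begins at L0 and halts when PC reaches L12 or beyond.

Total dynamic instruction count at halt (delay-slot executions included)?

9

PC=0  slt  r7, r2, r7        | r0=0 r1=10 r2=1 r3=15 r4=5 r5=14 r6=8 r7=1
PC=1  and  r0, r2, r6        | r0=0 r1=10 r2=1 r3=15 r4=5 r5=14 r6=8 r7=1
PC=2  add  r4, r2, r3        | r0=0 r1=10 r2=1 r3=15 r4=16 r5=14 r6=8 r7=1
PC=3  bne  r7, r0, L8        | r0=0 r1=10 r2=1 r3=15 r4=16 r5=14 r6=8 r7=1  [TAKEN]
PC=4  nor  r2, r7, r1        | r0=0 r1=10 r2=65524 r3=15 r4=16 r5=14 r6=8 r7=1
PC=8  xori  r5, r6, 5        | r0=0 r1=10 r2=65524 r3=15 r4=16 r5=13 r6=8 r7=1
PC=9  sub  r4, r7, r6        | r0=0 r1=10 r2=65524 r3=15 r4=65529 r5=13 r6=8 r7=1
PC=10 add  r4, r4, r4        | r0=0 r1=10 r2=65524 r3=15 r4=65522 r5=13 r6=8 r7=1
PC=11 ori   r3, r5, 13       | r0=0 r1=10 r2=65524 r3=13 r4=65522 r5=13 r6=8 r7=1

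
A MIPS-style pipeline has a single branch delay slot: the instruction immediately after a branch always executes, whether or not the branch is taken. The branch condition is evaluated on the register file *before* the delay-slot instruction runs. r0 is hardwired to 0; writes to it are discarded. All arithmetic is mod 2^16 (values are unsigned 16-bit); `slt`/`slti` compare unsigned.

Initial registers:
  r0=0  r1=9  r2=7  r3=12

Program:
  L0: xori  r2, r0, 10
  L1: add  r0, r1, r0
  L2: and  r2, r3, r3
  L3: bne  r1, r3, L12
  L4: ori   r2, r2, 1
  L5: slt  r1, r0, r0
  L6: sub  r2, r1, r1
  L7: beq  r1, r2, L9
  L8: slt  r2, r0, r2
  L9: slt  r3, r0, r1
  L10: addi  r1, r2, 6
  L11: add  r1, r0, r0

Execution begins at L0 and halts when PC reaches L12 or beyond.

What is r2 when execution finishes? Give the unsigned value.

13

#0 xori  r2, r0, 10 ; 0/9/10/12
#1 add  r0, r1, r0 ; 0/9/10/12
#2 and  r2, r3, r3 ; 0/9/12/12
#3 bne  r1, r3, L12 ; 0/9/12/12 ; →target
#4 ori   r2, r2, 1 ; 0/9/13/12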